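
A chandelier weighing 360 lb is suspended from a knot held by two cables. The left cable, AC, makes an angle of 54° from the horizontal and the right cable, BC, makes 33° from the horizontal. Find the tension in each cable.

T_AC = 302.3 lb, T_BC = 211.9 lb

ΣF_x = 0: −T_AC·cos54° + T_BC·cos33° = 0 → T_BC = 0.700854·T_AC.
ΣF_y = 0: T_AC·sin54° + T_BC·sin33° = 360.
Substitute: T_AC·(0.809017 + 0.700854·0.544639) = 360 → T_AC = 302.336 ≈ 302.3 lb.
Then T_BC = 0.700854 × 302.336 = 211.9 lb.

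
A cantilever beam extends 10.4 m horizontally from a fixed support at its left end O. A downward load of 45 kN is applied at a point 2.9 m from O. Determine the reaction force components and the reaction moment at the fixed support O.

ΣF_x = 0: O_x = 0.
ΣF_y = 0: O_y − 45 = 0 → O_y = 45.00 kN.
ΣM about O: M_O − 45·2.9 = 0 → M_O = 130.5 kN·m.

O_x = 0, O_y = 45.00 kN, M_O = 130.5 kN·m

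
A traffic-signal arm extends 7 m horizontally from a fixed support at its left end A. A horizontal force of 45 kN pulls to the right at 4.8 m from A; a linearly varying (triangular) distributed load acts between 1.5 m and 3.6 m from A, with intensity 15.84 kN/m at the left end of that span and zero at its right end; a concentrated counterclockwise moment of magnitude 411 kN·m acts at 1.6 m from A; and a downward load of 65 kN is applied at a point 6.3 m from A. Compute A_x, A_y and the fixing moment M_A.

Resultant of the triangular load: ½ × 15.84 × 2.1 = 16.632 kN, acting at 2.2 m from A (one-third of the span from the peak).
ΣF_x = 0: A_x + 45 = 0 → A_x = -45.00 kN.
ΣF_y = 0: A_y − ½·15.84·2.1 − 65 = 0 → A_y = 81.63 kN.
ΣM about A: M_A − (½·15.84·2.1)·2.2 + 411 − 65·6.3 = 0 → M_A = 35.09 kN·m.

A_x = -45.00 kN, A_y = 81.63 kN, M_A = 35.09 kN·m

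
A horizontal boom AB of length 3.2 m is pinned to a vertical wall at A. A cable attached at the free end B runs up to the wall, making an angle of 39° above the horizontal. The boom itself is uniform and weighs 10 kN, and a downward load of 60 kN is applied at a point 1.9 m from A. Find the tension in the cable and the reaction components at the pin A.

T = 64.55 kN, A_x = 50.17 kN, A_y = 29.38 kN

ΣM about A: T·sin39°·3.2 − 10·1.6 − 60·1.9 = 0 → T = 130/(3.2·0.62932) = 64.5538 ≈ 64.55 kN.
ΣF_x = 0: A_x − T·cos39° = 0 → A_x = 64.5538 × 0.777146 = 50.17 kN.
ΣF_y = 0: A_y + T·sin39° − 10 − 60 = 0 → A_y = 70 − 64.5538 × 0.62932 = 29.38 kN.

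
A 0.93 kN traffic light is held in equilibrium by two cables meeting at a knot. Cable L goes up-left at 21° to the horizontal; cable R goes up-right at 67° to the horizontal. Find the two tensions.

ΣF_x = 0: −T_L·cos21° + T_R·cos67° = 0 → T_R = 2.38932·T_L.
ΣF_y = 0: T_L·sin21° + T_R·sin67° = 0.93.
Substitute: T_L·(0.358368 + 2.38932·0.920505) = 0.93 → T_L = 0.363601 ≈ 0.3636 kN.
Then T_R = 2.38932 × 0.363601 = 0.8688 kN.

T_L = 0.3636 kN, T_R = 0.8688 kN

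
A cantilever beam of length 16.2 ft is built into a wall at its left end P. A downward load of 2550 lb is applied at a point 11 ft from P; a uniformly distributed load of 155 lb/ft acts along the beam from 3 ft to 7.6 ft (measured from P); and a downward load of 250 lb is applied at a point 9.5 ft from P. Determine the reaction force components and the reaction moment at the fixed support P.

P_x = 0, P_y = 3513 lb, M_P = 34200 lb·ft

Resultant of the distributed load: 155 × 4.6 = 713 lb at 5.3 ft from P.
ΣF_x = 0: P_x = 0.
ΣF_y = 0: P_y − 2550 − 155·4.6 − 250 = 0 → P_y = 3513 lb.
ΣM about P: M_P − 2550·11 − (155·4.6)·5.3 − 250·9.5 = 0 → M_P = 34200 lb·ft.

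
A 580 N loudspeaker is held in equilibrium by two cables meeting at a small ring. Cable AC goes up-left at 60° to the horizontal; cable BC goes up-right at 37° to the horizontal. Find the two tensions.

ΣF_x = 0: −T_AC·cos60° + T_BC·cos37° = 0 → T_BC = 0.626068·T_AC.
ΣF_y = 0: T_AC·sin60° + T_BC·sin37° = 580.
Substitute: T_AC·(0.866025 + 0.626068·0.601815) = 580 → T_AC = 466.687 ≈ 466.7 N.
Then T_BC = 0.626068 × 466.687 = 292.2 N.

T_AC = 466.7 N, T_BC = 292.2 N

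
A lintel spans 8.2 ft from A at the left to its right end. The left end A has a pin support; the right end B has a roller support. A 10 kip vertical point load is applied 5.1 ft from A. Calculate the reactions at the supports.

A_x = 0, A_y = 3.780 kip, B_y = 6.220 kip

ΣM about A: B_y·8.2 − 10·5.1 = 0 → B_y = 51/8.2 = 6.21951 ≈ 6.220 kip.
ΣF_y = 0: A_y + 6.21951 − 10 = 0 → A_y = 3.780 kip.
ΣF_x = 0: no horizontal applied forces, so A_x = 0.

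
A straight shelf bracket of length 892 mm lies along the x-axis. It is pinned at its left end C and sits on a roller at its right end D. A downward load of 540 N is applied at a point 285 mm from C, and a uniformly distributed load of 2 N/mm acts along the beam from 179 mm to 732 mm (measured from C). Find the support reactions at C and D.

C_x = 0, C_y = 908.7 N, D_y = 737.3 N

Resultant of the distributed load: 2 × 553 = 1106 N at 455.5 mm from C.
ΣM about C: D_y·892 − 540·285 − (2·553)·455.5 = 0 → D_y = 657683/892 = 737.313 ≈ 737.3 N.
ΣF_y = 0: C_y + 737.313 − 540 − 2·553 = 0 → C_y = 908.7 N.
ΣF_x = 0: no horizontal applied forces, so C_x = 0.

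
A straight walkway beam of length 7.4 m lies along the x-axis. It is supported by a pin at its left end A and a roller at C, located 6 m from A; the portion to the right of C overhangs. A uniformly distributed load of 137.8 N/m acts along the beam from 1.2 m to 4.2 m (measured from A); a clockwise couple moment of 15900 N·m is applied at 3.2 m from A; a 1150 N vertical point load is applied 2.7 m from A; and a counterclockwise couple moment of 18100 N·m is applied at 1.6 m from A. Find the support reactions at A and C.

Resultant of the distributed load: 137.8 × 3 = 413.4 N at 2.7 m from A.
ΣM about A: C_y·6 − (137.8·3)·2.7 − 15900 − 1150·2.7 + 18100 = 0 → C_y = 2021.18/6 = 336.863 ≈ 336.9 N.
ΣF_y = 0: A_y + 336.863 − 137.8·3 − 1150 = 0 → A_y = 1227 N.
ΣF_x = 0: no horizontal applied forces, so A_x = 0.

A_x = 0, A_y = 1227 N, C_y = 336.9 N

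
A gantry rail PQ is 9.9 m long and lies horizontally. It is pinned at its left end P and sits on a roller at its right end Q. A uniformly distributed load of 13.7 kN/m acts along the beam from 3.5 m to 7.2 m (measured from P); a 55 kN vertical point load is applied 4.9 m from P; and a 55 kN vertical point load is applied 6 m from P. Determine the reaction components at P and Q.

Resultant of the distributed load: 13.7 × 3.7 = 50.69 kN at 5.35 m from P.
Moments about P: Q_y·9.9 − (13.7·3.7)·5.35 − 55·4.9 − 55·6 = 0 → Q_y = 870.6915/9.9 = 87.9486 ≈ 87.95 kN.
ΣF_y = 0: P_y + 87.9486 − 13.7·3.7 − 55 − 55 = 0 → P_y = 72.74 kN.
ΣF_x = 0: no horizontal applied forces, so P_x = 0.

P_x = 0, P_y = 72.74 kN, Q_y = 87.95 kN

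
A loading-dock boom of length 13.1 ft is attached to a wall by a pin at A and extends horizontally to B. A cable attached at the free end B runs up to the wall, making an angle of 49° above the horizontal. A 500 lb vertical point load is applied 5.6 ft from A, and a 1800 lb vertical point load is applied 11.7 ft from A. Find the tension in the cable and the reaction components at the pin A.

ΣM about A: T·sin49°·13.1 − 500·5.6 − 1800·11.7 = 0 → T = 23860/(13.1·0.75471) = 2413.34 ≈ 2413 lb.
ΣF_x = 0: A_x − T·cos49° = 0 → A_x = 2413.34 × 0.656059 = 1583 lb.
ΣF_y = 0: A_y + T·sin49° − 500 − 1800 = 0 → A_y = 2300 − 2413.34 × 0.75471 = 478.6 lb.

T = 2413 lb, A_x = 1583 lb, A_y = 478.6 lb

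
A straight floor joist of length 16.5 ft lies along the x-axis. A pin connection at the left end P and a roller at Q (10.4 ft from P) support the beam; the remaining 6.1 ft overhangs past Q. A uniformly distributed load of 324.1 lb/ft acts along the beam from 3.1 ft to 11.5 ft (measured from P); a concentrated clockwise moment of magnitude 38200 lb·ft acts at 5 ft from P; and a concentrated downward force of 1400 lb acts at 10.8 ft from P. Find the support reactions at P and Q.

Resultant of the distributed load: 324.1 × 8.4 = 2722.44 lb at 7.3 ft from P.
Moments about P: Q_y·10.4 − (324.1·8.4)·7.3 − 38200 − 1400·10.8 = 0 → Q_y = 73193.812/10.4 = 7037.87 ≈ 7038 lb.
ΣF_y = 0: P_y + 7037.87 − 324.1·8.4 − 1400 = 0 → P_y = -2915 lb.
ΣF_x = 0: no horizontal applied forces, so P_x = 0.

P_x = 0, P_y = -2915 lb, Q_y = 7038 lb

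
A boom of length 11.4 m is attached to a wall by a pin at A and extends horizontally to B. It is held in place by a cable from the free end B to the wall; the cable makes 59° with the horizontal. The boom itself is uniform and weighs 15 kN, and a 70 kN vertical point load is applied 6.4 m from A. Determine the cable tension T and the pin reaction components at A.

T = 54.60 kN, A_x = 28.12 kN, A_y = 38.20 kN

ΣM about A: T·sin59°·11.4 − 15·5.7 − 70·6.4 = 0 → T = 533.5/(11.4·0.857167) = 54.5964 ≈ 54.60 kN.
ΣF_x = 0: A_x − T·cos59° = 0 → A_x = 54.5964 × 0.515038 = 28.12 kN.
ΣF_y = 0: A_y + T·sin59° − 15 − 70 = 0 → A_y = 85 − 54.5964 × 0.857167 = 38.20 kN.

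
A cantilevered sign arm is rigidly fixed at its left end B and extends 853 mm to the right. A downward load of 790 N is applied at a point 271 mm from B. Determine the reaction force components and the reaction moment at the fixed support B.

B_x = 0, B_y = 790.0 N, M_B = 214100 N·mm

ΣF_x = 0: B_x = 0.
ΣF_y = 0: B_y − 790 = 0 → B_y = 790.0 N.
ΣM about B: M_B − 790·271 = 0 → M_B = 214100 N·mm.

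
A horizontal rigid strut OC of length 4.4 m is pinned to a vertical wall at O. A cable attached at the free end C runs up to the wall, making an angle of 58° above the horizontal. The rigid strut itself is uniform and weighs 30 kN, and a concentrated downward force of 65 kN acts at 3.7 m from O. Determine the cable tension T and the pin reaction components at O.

T = 82.14 kN, O_x = 43.53 kN, O_y = 25.34 kN

ΣM about O: T·sin58°·4.4 − 30·2.2 − 65·3.7 = 0 → T = 306.5/(4.4·0.848048) = 82.1405 ≈ 82.14 kN.
ΣF_x = 0: O_x − T·cos58° = 0 → O_x = 82.1405 × 0.529919 = 43.53 kN.
ΣF_y = 0: O_y + T·sin58° − 30 − 65 = 0 → O_y = 95 − 82.1405 × 0.848048 = 25.34 kN.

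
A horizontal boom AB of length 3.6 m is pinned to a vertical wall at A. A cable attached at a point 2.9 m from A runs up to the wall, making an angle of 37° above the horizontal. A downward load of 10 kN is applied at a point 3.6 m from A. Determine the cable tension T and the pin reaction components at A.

ΣM about A: T·sin37°·2.9 − 10·3.6 = 0 → T = 36/(2.9·0.601815) = 20.6273 ≈ 20.63 kN.
ΣF_x = 0: A_x − T·cos37° = 0 → A_x = 20.6273 × 0.798636 = 16.47 kN.
ΣF_y = 0: A_y + T·sin37° − 10 = 0 → A_y = 10 − 20.6273 × 0.601815 = -2.414 kN.

T = 20.63 kN, A_x = 16.47 kN, A_y = -2.414 kN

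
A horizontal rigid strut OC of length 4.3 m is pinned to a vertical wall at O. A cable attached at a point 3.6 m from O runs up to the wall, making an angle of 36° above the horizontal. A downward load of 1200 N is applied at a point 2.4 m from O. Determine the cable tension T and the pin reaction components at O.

T = 1361 N, O_x = 1101 N, O_y = 400.0 N

ΣM about O: T·sin36°·3.6 − 1200·2.4 = 0 → T = 2880/(3.6·0.587785) = 1361.04 ≈ 1361 N.
ΣF_x = 0: O_x − T·cos36° = 0 → O_x = 1361.04 × 0.809017 = 1101 N.
ΣF_y = 0: O_y + T·sin36° − 1200 = 0 → O_y = 1200 − 1361.04 × 0.587785 = 400.0 N.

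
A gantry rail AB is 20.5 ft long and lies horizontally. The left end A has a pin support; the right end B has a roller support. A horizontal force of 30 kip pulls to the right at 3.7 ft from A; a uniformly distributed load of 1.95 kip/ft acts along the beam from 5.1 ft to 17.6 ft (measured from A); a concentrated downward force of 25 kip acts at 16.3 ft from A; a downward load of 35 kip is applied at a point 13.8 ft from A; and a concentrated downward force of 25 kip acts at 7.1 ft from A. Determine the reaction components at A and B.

A_x = -30.00 kip, A_y = 43.78 kip, B_y = 65.59 kip

Resultant of the distributed load: 1.95 × 12.5 = 24.375 kip at 11.35 ft from A.
ΣM about A: B_y·20.5 − (1.95·12.5)·11.35 − 25·16.3 − 35·13.8 − 25·7.1 = 0 → B_y = 1344.65625/20.5 = 65.593 ≈ 65.59 kip.
ΣF_y = 0: A_y + 65.593 − 1.95·12.5 − 25 − 35 − 25 = 0 → A_y = 43.78 kip.
ΣF_x = 0: A_x + 30 = 0 → A_x = -30.00 kip.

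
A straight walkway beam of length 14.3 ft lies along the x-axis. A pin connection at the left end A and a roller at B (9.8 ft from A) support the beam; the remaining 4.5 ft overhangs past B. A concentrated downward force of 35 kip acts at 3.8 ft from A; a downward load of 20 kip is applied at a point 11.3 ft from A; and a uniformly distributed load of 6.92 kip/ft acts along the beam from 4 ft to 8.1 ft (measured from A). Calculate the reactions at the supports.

A_x = 0, A_y = 29.22 kip, B_y = 54.15 kip

Resultant of the distributed load: 6.92 × 4.1 = 28.372 kip at 6.05 ft from A.
Taking moments about A: B_y·9.8 − 35·3.8 − 20·11.3 − (6.92·4.1)·6.05 = 0 → B_y = 530.6506/9.8 = 54.148 ≈ 54.15 kip.
ΣF_y = 0: A_y + 54.148 − 35 − 20 − 6.92·4.1 = 0 → A_y = 29.22 kip.
ΣF_x = 0: no horizontal applied forces, so A_x = 0.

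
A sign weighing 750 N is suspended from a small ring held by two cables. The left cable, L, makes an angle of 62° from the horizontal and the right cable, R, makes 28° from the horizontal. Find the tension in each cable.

T_L = 662.2 N, T_R = 352.1 N

ΣF_x = 0: −T_L·cos62° + T_R·cos28° = 0 → T_R = 0.531709·T_L.
ΣF_y = 0: T_L·sin62° + T_R·sin28° = 750.
Substitute: T_L·(0.882948 + 0.531709·0.469472) = 750 → T_L = 662.21 ≈ 662.2 N.
Then T_R = 0.531709 × 662.21 = 352.1 N.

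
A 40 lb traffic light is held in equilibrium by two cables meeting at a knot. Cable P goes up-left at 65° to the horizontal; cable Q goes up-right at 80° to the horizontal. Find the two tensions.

T_P = 12.11 lb, T_Q = 29.47 lb

ΣF_x = 0: −T_P·cos65° + T_Q·cos80° = 0 → T_Q = 2.43376·T_P.
ΣF_y = 0: T_P·sin65° + T_Q·sin80° = 40.
Substitute: T_P·(0.906308 + 2.43376·0.984808) = 40 → T_P = 12.1099 ≈ 12.11 lb.
Then T_Q = 2.43376 × 12.1099 = 29.47 lb.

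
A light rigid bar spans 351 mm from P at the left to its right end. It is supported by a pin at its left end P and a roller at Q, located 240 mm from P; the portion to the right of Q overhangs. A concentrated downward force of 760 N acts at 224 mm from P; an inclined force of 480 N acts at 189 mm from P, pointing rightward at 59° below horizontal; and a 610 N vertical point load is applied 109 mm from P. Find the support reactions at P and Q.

P_x = -247.2 N, P_y = 471.1 N, Q_y = 1310 N

Taking moments about P: Q_y·240 − 760·224 − 480·sin59°·189 − 610·109 = 0 → Q_y = 314492/240 = 1310.38 ≈ 1310 N.
ΣF_y = 0: P_y + 1310.38 − 760 − 480·sin59° − 610 = 0 → P_y = 471.1 N.
ΣF_x = 0: P_x + 480·cos59° = 0 → P_x = -247.2 N.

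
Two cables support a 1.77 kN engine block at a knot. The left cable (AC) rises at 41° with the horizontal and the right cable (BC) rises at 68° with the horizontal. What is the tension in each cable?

ΣF_x = 0: −T_AC·cos41° + T_BC·cos68° = 0 → T_BC = 2.01467·T_AC.
ΣF_y = 0: T_AC·sin41° + T_BC·sin68° = 1.77.
Substitute: T_AC·(0.656059 + 2.01467·0.927184) = 1.77 → T_AC = 0.70126 ≈ 0.7013 kN.
Then T_BC = 2.01467 × 0.70126 = 1.413 kN.

T_AC = 0.7013 kN, T_BC = 1.413 kN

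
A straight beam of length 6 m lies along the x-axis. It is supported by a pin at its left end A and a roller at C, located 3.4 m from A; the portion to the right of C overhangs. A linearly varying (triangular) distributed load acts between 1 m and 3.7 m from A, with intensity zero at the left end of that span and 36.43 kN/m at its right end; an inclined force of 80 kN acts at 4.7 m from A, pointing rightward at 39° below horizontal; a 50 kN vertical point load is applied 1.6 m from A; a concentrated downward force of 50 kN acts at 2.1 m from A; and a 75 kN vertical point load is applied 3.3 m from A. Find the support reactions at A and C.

Resultant of the triangular load: ½ × 36.43 × 2.7 = 49.1805 kN, acting at 2.8 m from A (one-third of the span from the peak).
Moments about A: C_y·3.4 − (½·36.43·2.7)·2.8 − 80·sin39°·4.7 − 50·1.6 − 50·2.1 − 75·3.3 = 0 → C_y = 806.83/3.4 = 237.303 ≈ 237.3 kN.
ΣF_y = 0: A_y + 237.303 − ½·36.43·2.7 − 80·sin39° − 50 − 50 − 75 = 0 → A_y = 37.22 kN.
ΣF_x = 0: A_x + 80·cos39° = 0 → A_x = -62.17 kN.

A_x = -62.17 kN, A_y = 37.22 kN, C_y = 237.3 kN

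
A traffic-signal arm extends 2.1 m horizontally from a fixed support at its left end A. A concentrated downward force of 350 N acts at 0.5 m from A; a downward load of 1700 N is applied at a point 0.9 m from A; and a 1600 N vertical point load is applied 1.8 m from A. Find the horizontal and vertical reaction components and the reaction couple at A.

ΣF_x = 0: A_x = 0.
ΣF_y = 0: A_y − 350 − 1700 − 1600 = 0 → A_y = 3650 N.
ΣM about A: M_A − 350·0.5 − 1700·0.9 − 1600·1.8 = 0 → M_A = 4585 N·m.

A_x = 0, A_y = 3650 N, M_A = 4585 N·m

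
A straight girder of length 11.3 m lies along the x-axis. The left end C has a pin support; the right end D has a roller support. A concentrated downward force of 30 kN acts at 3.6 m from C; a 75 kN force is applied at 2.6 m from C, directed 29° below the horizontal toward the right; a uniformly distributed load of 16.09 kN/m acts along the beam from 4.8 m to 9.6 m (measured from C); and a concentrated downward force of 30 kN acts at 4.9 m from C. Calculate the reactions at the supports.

Resultant of the distributed load: 16.09 × 4.8 = 77.232 kN at 7.2 m from C.
Moments about C: D_y·11.3 − 30·3.6 − 75·sin29°·2.6 − (16.09·4.8)·7.2 − 30·4.9 = 0 → D_y = 905.608/11.3 = 80.1423 ≈ 80.14 kN.
ΣF_y = 0: C_y + 80.1423 − 30 − 75·sin29° − 16.09·4.8 − 30 = 0 → C_y = 93.45 kN.
ΣF_x = 0: C_x + 75·cos29° = 0 → C_x = -65.60 kN.

C_x = -65.60 kN, C_y = 93.45 kN, D_y = 80.14 kN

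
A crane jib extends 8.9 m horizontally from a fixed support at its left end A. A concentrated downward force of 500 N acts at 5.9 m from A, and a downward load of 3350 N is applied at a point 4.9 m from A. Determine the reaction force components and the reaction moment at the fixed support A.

A_x = 0, A_y = 3850 N, M_A = 19360 N·m

ΣF_x = 0: A_x = 0.
ΣF_y = 0: A_y − 500 − 3350 = 0 → A_y = 3850 N.
ΣM about A: M_A − 500·5.9 − 3350·4.9 = 0 → M_A = 19360 N·m.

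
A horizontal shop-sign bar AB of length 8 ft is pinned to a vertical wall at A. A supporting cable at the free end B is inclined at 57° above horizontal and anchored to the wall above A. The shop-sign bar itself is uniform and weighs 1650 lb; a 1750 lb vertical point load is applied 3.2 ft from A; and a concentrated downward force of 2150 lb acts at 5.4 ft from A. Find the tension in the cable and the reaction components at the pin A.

ΣM about A: T·sin57°·8 − 1650·4 − 1750·3.2 − 2150·5.4 = 0 → T = 23810/(8·0.838671) = 3548.77 ≈ 3549 lb.
ΣF_x = 0: A_x − T·cos57° = 0 → A_x = 3548.77 × 0.544639 = 1933 lb.
ΣF_y = 0: A_y + T·sin57° − 1650 − 1750 − 2150 = 0 → A_y = 5550 − 3548.77 × 0.838671 = 2574 lb.

T = 3549 lb, A_x = 1933 lb, A_y = 2574 lb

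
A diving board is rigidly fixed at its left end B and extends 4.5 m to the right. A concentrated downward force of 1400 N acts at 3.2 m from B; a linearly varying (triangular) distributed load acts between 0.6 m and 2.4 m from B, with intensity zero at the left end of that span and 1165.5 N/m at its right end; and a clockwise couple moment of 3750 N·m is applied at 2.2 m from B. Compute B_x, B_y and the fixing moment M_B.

Resultant of the triangular load: ½ × 1165.5 × 1.8 = 1048.95 N, acting at 1.8 m from B (one-third of the span from the peak).
ΣF_x = 0: B_x = 0.
ΣF_y = 0: B_y − 1400 − ½·1165.5·1.8 = 0 → B_y = 2449 N.
ΣM about B: M_B − 1400·3.2 − (½·1165.5·1.8)·1.8 − 3750 = 0 → M_B = 10120 N·m.

B_x = 0, B_y = 2449 N, M_B = 10120 N·m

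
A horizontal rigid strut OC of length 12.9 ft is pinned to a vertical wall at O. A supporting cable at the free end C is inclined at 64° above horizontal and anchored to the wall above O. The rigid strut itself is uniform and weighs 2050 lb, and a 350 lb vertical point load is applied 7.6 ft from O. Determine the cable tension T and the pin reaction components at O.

T = 1370 lb, O_x = 600.5 lb, O_y = 1169 lb

ΣM about O: T·sin64°·12.9 − 2050·6.45 − 350·7.6 = 0 → T = 15882.5/(12.9·0.898794) = 1369.84 ≈ 1370 lb.
ΣF_x = 0: O_x − T·cos64° = 0 → O_x = 1369.84 × 0.438371 = 600.5 lb.
ΣF_y = 0: O_y + T·sin64° − 2050 − 350 = 0 → O_y = 2400 − 1369.84 × 0.898794 = 1169 lb.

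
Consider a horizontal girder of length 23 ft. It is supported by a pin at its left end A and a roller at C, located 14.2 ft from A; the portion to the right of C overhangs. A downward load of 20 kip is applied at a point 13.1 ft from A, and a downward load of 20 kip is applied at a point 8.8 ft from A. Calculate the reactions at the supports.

A_x = 0, A_y = 9.155 kip, C_y = 30.85 kip

Moments about A: C_y·14.2 − 20·13.1 − 20·8.8 = 0 → C_y = 438/14.2 = 30.8451 ≈ 30.85 kip.
ΣF_y = 0: A_y + 30.8451 − 20 − 20 = 0 → A_y = 9.155 kip.
ΣF_x = 0: no horizontal applied forces, so A_x = 0.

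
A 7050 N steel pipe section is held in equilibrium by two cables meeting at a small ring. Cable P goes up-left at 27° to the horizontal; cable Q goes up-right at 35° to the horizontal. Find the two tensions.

T_P = 6541 N, T_Q = 7114 N

ΣF_x = 0: −T_P·cos27° + T_Q·cos35° = 0 → T_Q = 1.08772·T_P.
ΣF_y = 0: T_P·sin27° + T_Q·sin35° = 7050.
Substitute: T_P·(0.45399 + 1.08772·0.573576) = 7050 → T_P = 6540.62 ≈ 6541 N.
Then T_Q = 1.08772 × 6540.62 = 7114 N.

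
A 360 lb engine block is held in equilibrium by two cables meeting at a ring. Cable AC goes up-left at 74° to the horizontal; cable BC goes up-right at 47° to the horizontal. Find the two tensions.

T_AC = 286.4 lb, T_BC = 115.8 lb

ΣF_x = 0: −T_AC·cos74° + T_BC·cos47° = 0 → T_BC = 0.404161·T_AC.
ΣF_y = 0: T_AC·sin74° + T_BC·sin47° = 360.
Substitute: T_AC·(0.961262 + 0.404161·0.731354) = 360 → T_AC = 286.431 ≈ 286.4 lb.
Then T_BC = 0.404161 × 286.431 = 115.8 lb.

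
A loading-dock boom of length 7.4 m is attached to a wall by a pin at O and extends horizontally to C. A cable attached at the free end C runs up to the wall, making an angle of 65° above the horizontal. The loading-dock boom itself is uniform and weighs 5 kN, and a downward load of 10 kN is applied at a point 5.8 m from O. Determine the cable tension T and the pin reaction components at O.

T = 11.41 kN, O_x = 4.821 kN, O_y = 4.662 kN

ΣM about O: T·sin65°·7.4 − 5·3.7 − 10·5.8 = 0 → T = 76.5/(7.4·0.906308) = 11.4065 ≈ 11.41 kN.
ΣF_x = 0: O_x − T·cos65° = 0 → O_x = 11.4065 × 0.422618 = 4.821 kN.
ΣF_y = 0: O_y + T·sin65° − 5 − 10 = 0 → O_y = 15 − 11.4065 × 0.906308 = 4.662 kN.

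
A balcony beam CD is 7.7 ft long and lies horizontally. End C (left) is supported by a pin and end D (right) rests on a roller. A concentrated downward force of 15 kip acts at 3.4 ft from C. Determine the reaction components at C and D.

Taking moments about C: D_y·7.7 − 15·3.4 = 0 → D_y = 51/7.7 = 6.62338 ≈ 6.623 kip.
ΣF_y = 0: C_y + 6.62338 − 15 = 0 → C_y = 8.377 kip.
ΣF_x = 0: no horizontal applied forces, so C_x = 0.

C_x = 0, C_y = 8.377 kip, D_y = 6.623 kip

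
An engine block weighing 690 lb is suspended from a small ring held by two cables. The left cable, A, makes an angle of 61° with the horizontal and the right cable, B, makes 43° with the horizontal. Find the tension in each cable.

ΣF_x = 0: −T_A·cos61° + T_B·cos43° = 0 → T_B = 0.662894·T_A.
ΣF_y = 0: T_A·sin61° + T_B·sin43° = 690.
Substitute: T_A·(0.87462 + 0.662894·0.681998) = 690 → T_A = 520.083 ≈ 520.1 lb.
Then T_B = 0.662894 × 520.083 = 344.8 lb.

T_A = 520.1 lb, T_B = 344.8 lb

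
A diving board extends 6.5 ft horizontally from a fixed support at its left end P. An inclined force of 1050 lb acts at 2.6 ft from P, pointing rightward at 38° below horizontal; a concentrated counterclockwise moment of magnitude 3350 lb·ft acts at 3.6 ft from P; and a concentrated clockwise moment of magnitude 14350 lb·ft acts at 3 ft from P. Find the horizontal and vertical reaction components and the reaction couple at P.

P_x = -827.4 lb, P_y = 646.4 lb, M_P = 12680 lb·ft

ΣF_x = 0: P_x + 1050·cos38° = 0 → P_x = -827.4 lb.
ΣF_y = 0: P_y − 1050·sin38° = 0 → P_y = 646.4 lb.
ΣM about P: M_P − 1050·sin38°·2.6 + 3350 − 14350 = 0 → M_P = 12680 lb·ft.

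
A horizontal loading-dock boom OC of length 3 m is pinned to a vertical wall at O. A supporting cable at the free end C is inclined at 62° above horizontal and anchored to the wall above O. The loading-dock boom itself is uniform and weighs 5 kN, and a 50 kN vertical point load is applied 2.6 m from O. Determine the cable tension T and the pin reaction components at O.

T = 51.91 kN, O_x = 24.37 kN, O_y = 9.167 kN

ΣM about O: T·sin62°·3 − 5·1.5 − 50·2.6 = 0 → T = 137.5/(3·0.882948) = 51.9094 ≈ 51.91 kN.
ΣF_x = 0: O_x − T·cos62° = 0 → O_x = 51.9094 × 0.469472 = 24.37 kN.
ΣF_y = 0: O_y + T·sin62° − 5 − 50 = 0 → O_y = 55 − 51.9094 × 0.882948 = 9.167 kN.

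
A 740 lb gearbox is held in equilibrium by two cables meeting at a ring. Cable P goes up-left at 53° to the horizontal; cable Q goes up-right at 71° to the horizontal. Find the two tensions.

T_P = 290.6 lb, T_Q = 537.2 lb

ΣF_x = 0: −T_P·cos53° + T_Q·cos71° = 0 → T_Q = 1.84851·T_P.
ΣF_y = 0: T_P·sin53° + T_Q·sin71° = 740.
Substitute: T_P·(0.798636 + 1.84851·0.945519) = 740 → T_P = 290.602 ≈ 290.6 lb.
Then T_Q = 1.84851 × 290.602 = 537.2 lb.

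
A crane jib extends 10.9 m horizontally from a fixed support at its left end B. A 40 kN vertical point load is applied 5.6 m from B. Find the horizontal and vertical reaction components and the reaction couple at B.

ΣF_x = 0: B_x = 0.
ΣF_y = 0: B_y − 40 = 0 → B_y = 40.00 kN.
ΣM about B: M_B − 40·5.6 = 0 → M_B = 224.0 kN·m.

B_x = 0, B_y = 40.00 kN, M_B = 224.0 kN·m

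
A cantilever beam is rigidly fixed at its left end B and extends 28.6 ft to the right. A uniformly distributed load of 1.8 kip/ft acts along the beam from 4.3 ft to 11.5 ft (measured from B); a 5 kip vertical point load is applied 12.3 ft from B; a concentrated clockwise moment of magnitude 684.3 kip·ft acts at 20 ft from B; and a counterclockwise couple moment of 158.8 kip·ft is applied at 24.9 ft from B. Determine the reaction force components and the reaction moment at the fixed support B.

Resultant of the distributed load: 1.8 × 7.2 = 12.96 kip at 7.9 ft from B.
ΣF_x = 0: B_x = 0.
ΣF_y = 0: B_y − 1.8·7.2 − 5 = 0 → B_y = 17.96 kip.
ΣM about B: M_B − (1.8·7.2)·7.9 − 5·12.3 − 684.3 + 158.8 = 0 → M_B = 689.4 kip·ft.

B_x = 0, B_y = 17.96 kip, M_B = 689.4 kip·ft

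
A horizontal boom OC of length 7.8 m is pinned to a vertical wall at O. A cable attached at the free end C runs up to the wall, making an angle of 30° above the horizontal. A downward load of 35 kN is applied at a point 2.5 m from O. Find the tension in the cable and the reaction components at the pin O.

ΣM about O: T·sin30°·7.8 − 35·2.5 = 0 → T = 87.5/(7.8·0.5) = 22.4359 ≈ 22.44 kN.
ΣF_x = 0: O_x − T·cos30° = 0 → O_x = 22.4359 × 0.866025 = 19.43 kN.
ΣF_y = 0: O_y + T·sin30° − 35 = 0 → O_y = 35 − 22.4359 × 0.5 = 23.78 kN.

T = 22.44 kN, O_x = 19.43 kN, O_y = 23.78 kN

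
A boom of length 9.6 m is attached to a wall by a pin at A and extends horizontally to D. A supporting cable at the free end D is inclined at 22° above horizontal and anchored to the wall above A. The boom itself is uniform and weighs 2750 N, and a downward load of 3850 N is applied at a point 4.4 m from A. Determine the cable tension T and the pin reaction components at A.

ΣM about A: T·sin22°·9.6 − 2750·4.8 − 3850·4.4 = 0 → T = 30140/(9.6·0.374607) = 8381.01 ≈ 8381 N.
ΣF_x = 0: A_x − T·cos22° = 0 → A_x = 8381.01 × 0.927184 = 7771 N.
ΣF_y = 0: A_y + T·sin22° − 2750 − 3850 = 0 → A_y = 6600 − 8381.01 × 0.374607 = 3460 N.

T = 8381 N, A_x = 7771 N, A_y = 3460 N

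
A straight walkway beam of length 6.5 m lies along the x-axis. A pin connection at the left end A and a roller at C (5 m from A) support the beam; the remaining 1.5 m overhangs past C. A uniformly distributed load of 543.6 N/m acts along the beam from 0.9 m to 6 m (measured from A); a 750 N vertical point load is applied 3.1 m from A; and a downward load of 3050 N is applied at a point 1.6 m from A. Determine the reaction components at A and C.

A_x = 0, A_y = 3218 N, C_y = 3354 N

Resultant of the distributed load: 543.6 × 5.1 = 2772.36 N at 3.45 m from A.
Taking moments about A: C_y·5 − (543.6·5.1)·3.45 − 750·3.1 − 3050·1.6 = 0 → C_y = 16769.642/5 = 3353.93 ≈ 3354 N.
ΣF_y = 0: A_y + 3353.93 − 543.6·5.1 − 750 − 3050 = 0 → A_y = 3218 N.
ΣF_x = 0: no horizontal applied forces, so A_x = 0.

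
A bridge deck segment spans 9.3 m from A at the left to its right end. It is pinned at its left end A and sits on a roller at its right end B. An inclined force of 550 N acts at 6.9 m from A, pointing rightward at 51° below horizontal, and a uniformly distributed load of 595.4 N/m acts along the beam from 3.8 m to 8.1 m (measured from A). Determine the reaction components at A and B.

A_x = -346.1 N, A_y = 1033 N, B_y = 1955 N

Resultant of the distributed load: 595.4 × 4.3 = 2560.22 N at 5.95 m from A.
ΣM about A: B_y·9.3 − 550·sin51°·6.9 − (595.4·4.3)·5.95 = 0 → B_y = 18182.6/9.3 = 1955.12 ≈ 1955 N.
ΣF_y = 0: A_y + 1955.12 − 550·sin51° − 595.4·4.3 = 0 → A_y = 1033 N.
ΣF_x = 0: A_x + 550·cos51° = 0 → A_x = -346.1 N.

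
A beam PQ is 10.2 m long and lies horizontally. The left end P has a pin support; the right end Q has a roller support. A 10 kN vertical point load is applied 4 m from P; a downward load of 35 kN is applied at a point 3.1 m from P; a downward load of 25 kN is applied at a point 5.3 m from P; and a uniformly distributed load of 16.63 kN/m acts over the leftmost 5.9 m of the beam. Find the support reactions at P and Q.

Resultant of the distributed load: 16.63 × 5.9 = 98.117 kN at 2.95 m from P.
Moments about P: Q_y·10.2 − 10·4 − 35·3.1 − 25·5.3 − (16.63·5.9)·2.95 = 0 → Q_y = 570.44515/10.2 = 55.926 ≈ 55.93 kN.
ΣF_y = 0: P_y + 55.926 − 10 − 35 − 25 − 16.63·5.9 = 0 → P_y = 112.2 kN.
ΣF_x = 0: no horizontal applied forces, so P_x = 0.

P_x = 0, P_y = 112.2 kN, Q_y = 55.93 kN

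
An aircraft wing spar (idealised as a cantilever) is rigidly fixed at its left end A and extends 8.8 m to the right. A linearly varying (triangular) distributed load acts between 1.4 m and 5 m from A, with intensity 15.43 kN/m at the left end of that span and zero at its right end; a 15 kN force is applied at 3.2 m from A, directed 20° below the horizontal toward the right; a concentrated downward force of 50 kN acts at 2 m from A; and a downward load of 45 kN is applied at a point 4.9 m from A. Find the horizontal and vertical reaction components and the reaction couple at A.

Resultant of the triangular load: ½ × 15.43 × 3.6 = 27.774 kN, acting at 2.6 m from A (one-third of the span from the peak).
ΣF_x = 0: A_x + 15·cos20° = 0 → A_x = -14.10 kN.
ΣF_y = 0: A_y − ½·15.43·3.6 − 15·sin20° − 50 − 45 = 0 → A_y = 127.9 kN.
ΣM about A: M_A − (½·15.43·3.6)·2.6 − 15·sin20°·3.2 − 50·2 − 45·4.9 = 0 → M_A = 409.1 kN·m.

A_x = -14.10 kN, A_y = 127.9 kN, M_A = 409.1 kN·m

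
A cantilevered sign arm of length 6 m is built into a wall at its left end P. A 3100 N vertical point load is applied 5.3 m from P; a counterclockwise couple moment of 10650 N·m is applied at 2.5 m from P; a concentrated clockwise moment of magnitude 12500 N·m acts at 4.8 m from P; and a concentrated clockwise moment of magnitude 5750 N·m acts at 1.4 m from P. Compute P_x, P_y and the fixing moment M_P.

P_x = 0, P_y = 3100 N, M_P = 24030 N·m

ΣF_x = 0: P_x = 0.
ΣF_y = 0: P_y − 3100 = 0 → P_y = 3100 N.
ΣM about P: M_P − 3100·5.3 + 10650 − 12500 − 5750 = 0 → M_P = 24030 N·m.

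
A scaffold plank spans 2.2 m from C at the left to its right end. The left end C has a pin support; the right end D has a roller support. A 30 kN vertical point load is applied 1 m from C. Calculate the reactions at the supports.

C_x = 0, C_y = 16.36 kN, D_y = 13.64 kN

Moments about C: D_y·2.2 − 30·1 = 0 → D_y = 30/2.2 = 13.6364 ≈ 13.64 kN.
ΣF_y = 0: C_y + 13.6364 − 30 = 0 → C_y = 16.36 kN.
ΣF_x = 0: no horizontal applied forces, so C_x = 0.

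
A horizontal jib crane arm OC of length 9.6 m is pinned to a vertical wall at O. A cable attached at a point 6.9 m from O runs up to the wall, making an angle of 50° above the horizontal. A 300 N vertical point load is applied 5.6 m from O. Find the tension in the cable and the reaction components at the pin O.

ΣM about O: T·sin50°·6.9 − 300·5.6 = 0 → T = 1680/(6.9·0.766044) = 317.838 ≈ 317.8 N.
ΣF_x = 0: O_x − T·cos50° = 0 → O_x = 317.838 × 0.642788 = 204.3 N.
ΣF_y = 0: O_y + T·sin50° − 300 = 0 → O_y = 300 − 317.838 × 0.766044 = 56.52 N.

T = 317.8 N, O_x = 204.3 N, O_y = 56.52 N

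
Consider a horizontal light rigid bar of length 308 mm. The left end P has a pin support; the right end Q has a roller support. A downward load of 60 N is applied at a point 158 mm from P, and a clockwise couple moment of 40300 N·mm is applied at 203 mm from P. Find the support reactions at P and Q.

Moments about P: Q_y·308 − 60·158 − 40300 = 0 → Q_y = 49780/308 = 161.623 ≈ 161.6 N.
ΣF_y = 0: P_y + 161.623 − 60 = 0 → P_y = -101.6 N.
ΣF_x = 0: no horizontal applied forces, so P_x = 0.

P_x = 0, P_y = -101.6 N, Q_y = 161.6 N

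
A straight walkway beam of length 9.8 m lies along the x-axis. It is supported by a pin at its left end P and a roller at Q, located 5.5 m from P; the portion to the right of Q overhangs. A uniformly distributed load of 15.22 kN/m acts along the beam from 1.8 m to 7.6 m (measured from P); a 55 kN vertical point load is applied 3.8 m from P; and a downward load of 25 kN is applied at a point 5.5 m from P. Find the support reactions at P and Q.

P_x = 0, P_y = 29.84 kN, Q_y = 138.4 kN

Resultant of the distributed load: 15.22 × 5.8 = 88.276 kN at 4.7 m from P.
Moments about P: Q_y·5.5 − (15.22·5.8)·4.7 − 55·3.8 − 25·5.5 = 0 → Q_y = 761.3972/5.5 = 138.436 ≈ 138.4 kN.
ΣF_y = 0: P_y + 138.436 − 15.22·5.8 − 55 − 25 = 0 → P_y = 29.84 kN.
ΣF_x = 0: no horizontal applied forces, so P_x = 0.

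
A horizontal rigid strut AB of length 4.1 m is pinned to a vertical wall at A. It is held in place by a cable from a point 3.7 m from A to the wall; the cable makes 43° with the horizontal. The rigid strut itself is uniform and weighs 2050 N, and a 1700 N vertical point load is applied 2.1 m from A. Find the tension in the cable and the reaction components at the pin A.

ΣM about A: T·sin43°·3.7 − 2050·2.05 − 1700·2.1 = 0 → T = 7772.5/(3.7·0.681998) = 3080.18 ≈ 3080 N.
ΣF_x = 0: A_x − T·cos43° = 0 → A_x = 3080.18 × 0.731354 = 2253 N.
ΣF_y = 0: A_y + T·sin43° − 2050 − 1700 = 0 → A_y = 3750 − 3080.18 × 0.681998 = 1649 N.

T = 3080 N, A_x = 2253 N, A_y = 1649 N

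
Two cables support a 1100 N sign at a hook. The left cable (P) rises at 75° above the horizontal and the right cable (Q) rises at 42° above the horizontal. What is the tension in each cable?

T_P = 917.5 N, T_Q = 319.5 N

ΣF_x = 0: −T_P·cos75° + T_Q·cos42° = 0 → T_Q = 0.348275·T_P.
ΣF_y = 0: T_P·sin75° + T_Q·sin42° = 1100.
Substitute: T_P·(0.965926 + 0.348275·0.669131) = 1100 → T_P = 917.456 ≈ 917.5 N.
Then T_Q = 0.348275 × 917.456 = 319.5 N.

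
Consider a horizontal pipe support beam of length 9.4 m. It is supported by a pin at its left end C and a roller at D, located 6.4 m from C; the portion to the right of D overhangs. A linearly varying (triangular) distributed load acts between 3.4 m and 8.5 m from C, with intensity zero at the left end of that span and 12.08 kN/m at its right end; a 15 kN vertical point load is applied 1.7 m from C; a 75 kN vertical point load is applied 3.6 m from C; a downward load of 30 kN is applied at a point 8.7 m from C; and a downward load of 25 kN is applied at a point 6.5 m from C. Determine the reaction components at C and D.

Resultant of the triangular load: ½ × 12.08 × 5.1 = 30.804 kN, acting at 6.8 m from C (one-third of the span from the peak).
Taking moments about C: D_y·6.4 − (½·12.08·5.1)·6.8 − 15·1.7 − 75·3.6 − 30·8.7 − 25·6.5 = 0 → D_y = 928.4672/6.4 = 145.073 ≈ 145.1 kN.
ΣF_y = 0: C_y + 145.073 − ½·12.08·5.1 − 15 − 75 − 30 − 25 = 0 → C_y = 30.73 kN.
ΣF_x = 0: no horizontal applied forces, so C_x = 0.

C_x = 0, C_y = 30.73 kN, D_y = 145.1 kN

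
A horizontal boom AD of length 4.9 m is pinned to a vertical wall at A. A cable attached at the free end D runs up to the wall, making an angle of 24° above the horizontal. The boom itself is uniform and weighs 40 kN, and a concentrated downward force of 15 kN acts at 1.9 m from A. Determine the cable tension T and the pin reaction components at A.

ΣM about A: T·sin24°·4.9 − 40·2.45 − 15·1.9 = 0 → T = 126.5/(4.9·0.406737) = 63.4718 ≈ 63.47 kN.
ΣF_x = 0: A_x − T·cos24° = 0 → A_x = 63.4718 × 0.913545 = 57.98 kN.
ΣF_y = 0: A_y + T·sin24° − 40 − 15 = 0 → A_y = 55 − 63.4718 × 0.406737 = 29.18 kN.

T = 63.47 kN, A_x = 57.98 kN, A_y = 29.18 kN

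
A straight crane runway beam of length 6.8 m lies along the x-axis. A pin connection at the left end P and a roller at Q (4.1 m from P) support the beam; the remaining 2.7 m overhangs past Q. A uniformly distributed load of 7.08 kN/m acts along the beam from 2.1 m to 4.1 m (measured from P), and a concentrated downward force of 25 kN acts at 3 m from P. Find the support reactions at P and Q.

P_x = 0, P_y = 10.16 kN, Q_y = 29.00 kN

Resultant of the distributed load: 7.08 × 2 = 14.16 kN at 3.1 m from P.
Moments about P: Q_y·4.1 − (7.08·2)·3.1 − 25·3 = 0 → Q_y = 118.896/4.1 = 28.999 ≈ 29.00 kN.
ΣF_y = 0: P_y + 28.999 − 7.08·2 − 25 = 0 → P_y = 10.16 kN.
ΣF_x = 0: no horizontal applied forces, so P_x = 0.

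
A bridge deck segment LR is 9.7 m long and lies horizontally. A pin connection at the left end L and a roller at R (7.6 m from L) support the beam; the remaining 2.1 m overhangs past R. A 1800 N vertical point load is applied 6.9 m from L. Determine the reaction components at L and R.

L_x = 0, L_y = 165.8 N, R_y = 1634 N

Moments about L: R_y·7.6 − 1800·6.9 = 0 → R_y = 12420/7.6 = 1634.21 ≈ 1634 N.
ΣF_y = 0: L_y + 1634.21 − 1800 = 0 → L_y = 165.8 N.
ΣF_x = 0: no horizontal applied forces, so L_x = 0.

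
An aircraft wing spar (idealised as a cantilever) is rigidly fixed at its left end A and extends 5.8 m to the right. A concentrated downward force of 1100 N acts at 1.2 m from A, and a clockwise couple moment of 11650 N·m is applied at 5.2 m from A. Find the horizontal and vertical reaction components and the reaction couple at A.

A_x = 0, A_y = 1100 N, M_A = 12970 N·m

ΣF_x = 0: A_x = 0.
ΣF_y = 0: A_y − 1100 = 0 → A_y = 1100 N.
ΣM about A: M_A − 1100·1.2 − 11650 = 0 → M_A = 12970 N·m.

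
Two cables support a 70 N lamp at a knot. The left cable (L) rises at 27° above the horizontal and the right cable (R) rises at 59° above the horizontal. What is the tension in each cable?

ΣF_x = 0: −T_L·cos27° + T_R·cos59° = 0 → T_R = 1.72998·T_L.
ΣF_y = 0: T_L·sin27° + T_R·sin59° = 70.
Substitute: T_L·(0.45399 + 1.72998·0.857167) = 70 → T_L = 36.1408 ≈ 36.14 N.
Then T_R = 1.72998 × 36.1408 = 62.52 N.

T_L = 36.14 N, T_R = 62.52 N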